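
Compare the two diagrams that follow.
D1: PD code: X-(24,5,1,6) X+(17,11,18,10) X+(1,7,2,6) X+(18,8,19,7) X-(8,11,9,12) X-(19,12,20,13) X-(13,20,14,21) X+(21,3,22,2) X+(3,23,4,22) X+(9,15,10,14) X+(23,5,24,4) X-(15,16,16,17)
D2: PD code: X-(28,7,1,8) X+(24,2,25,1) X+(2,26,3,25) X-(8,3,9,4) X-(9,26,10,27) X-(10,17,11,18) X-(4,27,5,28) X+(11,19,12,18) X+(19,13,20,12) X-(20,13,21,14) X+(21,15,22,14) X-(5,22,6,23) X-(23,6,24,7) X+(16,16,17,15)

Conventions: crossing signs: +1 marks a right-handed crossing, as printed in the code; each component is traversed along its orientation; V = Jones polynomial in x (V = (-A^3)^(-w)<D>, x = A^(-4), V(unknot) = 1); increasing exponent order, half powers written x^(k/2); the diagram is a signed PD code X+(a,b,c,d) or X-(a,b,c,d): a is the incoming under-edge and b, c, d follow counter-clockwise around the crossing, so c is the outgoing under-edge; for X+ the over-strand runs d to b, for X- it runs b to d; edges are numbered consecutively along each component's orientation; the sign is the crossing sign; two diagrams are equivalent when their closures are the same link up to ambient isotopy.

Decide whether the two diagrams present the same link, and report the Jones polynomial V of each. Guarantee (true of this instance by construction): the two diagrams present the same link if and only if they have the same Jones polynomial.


equivalent: no
V(D1) = x^-1 - 1 + 2x - 3x^2 + 3x^3 - 2x^4 + 2x^5 - x^6  (w +2, c 12, <D> = -A^-18 + 2A^-14 - 2A^-10 + 3A^-6 - 3A^-2 + 2A^2 - A^6 + A^10)
V(D2) = -x^-6 + x^-5 - x^-4 + 2x^-3 - x^-2 + x^-1  (w -2, c 14, <D> = A^-2 - A^2 + 2A^6 - A^10 + A^14 - A^18)
why: 2 values of V(x) split the 2 diagrams


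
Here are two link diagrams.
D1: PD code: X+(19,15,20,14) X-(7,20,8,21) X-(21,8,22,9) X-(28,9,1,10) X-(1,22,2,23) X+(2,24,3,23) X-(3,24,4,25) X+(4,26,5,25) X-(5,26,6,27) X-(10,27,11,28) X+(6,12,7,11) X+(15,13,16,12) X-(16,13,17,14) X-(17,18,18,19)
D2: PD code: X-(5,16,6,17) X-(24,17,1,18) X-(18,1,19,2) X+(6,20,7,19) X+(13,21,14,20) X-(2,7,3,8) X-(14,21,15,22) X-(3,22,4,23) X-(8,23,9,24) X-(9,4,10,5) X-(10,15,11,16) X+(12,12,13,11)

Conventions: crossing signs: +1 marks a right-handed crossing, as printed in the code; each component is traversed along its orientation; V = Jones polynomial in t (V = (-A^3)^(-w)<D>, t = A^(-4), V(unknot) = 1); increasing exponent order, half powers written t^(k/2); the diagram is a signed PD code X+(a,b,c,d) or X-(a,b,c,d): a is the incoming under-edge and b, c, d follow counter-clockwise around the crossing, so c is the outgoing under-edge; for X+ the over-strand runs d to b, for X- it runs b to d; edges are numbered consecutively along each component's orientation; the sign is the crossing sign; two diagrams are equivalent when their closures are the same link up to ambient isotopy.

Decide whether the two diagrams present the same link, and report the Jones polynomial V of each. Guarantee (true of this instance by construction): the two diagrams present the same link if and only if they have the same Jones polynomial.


same link: no
V(D1) = -t^-4 + t^-3 + t^-1  [14 crossings, <D> = A^-8 + 1 - A^4, w = -4]
V(D2) = t^-8 - 2t^-7 + t^-6 - 2t^-5 + 2t^-4 + t^-2  (w -6, c 12, <D> = A^-10 + 2A^-2 - 2A^2 + A^6 - 2A^10 + A^14)
note: V(t) takes 2 values over 2 diagrams, fixing the grouping


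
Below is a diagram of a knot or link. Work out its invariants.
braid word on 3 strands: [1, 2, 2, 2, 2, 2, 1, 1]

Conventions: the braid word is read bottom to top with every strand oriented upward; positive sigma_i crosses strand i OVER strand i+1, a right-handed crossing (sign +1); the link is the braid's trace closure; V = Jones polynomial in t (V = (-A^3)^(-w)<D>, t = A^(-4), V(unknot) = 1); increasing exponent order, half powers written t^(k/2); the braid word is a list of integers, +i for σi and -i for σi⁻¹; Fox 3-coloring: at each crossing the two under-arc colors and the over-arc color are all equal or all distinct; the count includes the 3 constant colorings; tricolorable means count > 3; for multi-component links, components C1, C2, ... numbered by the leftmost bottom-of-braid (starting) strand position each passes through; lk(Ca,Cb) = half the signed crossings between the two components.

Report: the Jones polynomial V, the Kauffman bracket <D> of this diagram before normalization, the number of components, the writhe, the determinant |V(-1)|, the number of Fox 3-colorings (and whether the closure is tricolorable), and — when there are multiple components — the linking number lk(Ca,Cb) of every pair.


V = t^3 + 2t^5 - 2t^6 + 2t^7 - 3t^8 + 2t^9 - 2t^10 + t^11
<D> = A^-20 - 2A^-16 + 2A^-12 - 3A^-8 + 2A^-4 - 2 + 2A^4 + A^12 (w = +8)
1 component over 8 crossings, w = +8
9 Fox colorings among 3^8, |V(-1)| = 15: tricolorable
why: w = +8 shifts under R1 moves; the (-A^3)^(-8) factor cancels that in V


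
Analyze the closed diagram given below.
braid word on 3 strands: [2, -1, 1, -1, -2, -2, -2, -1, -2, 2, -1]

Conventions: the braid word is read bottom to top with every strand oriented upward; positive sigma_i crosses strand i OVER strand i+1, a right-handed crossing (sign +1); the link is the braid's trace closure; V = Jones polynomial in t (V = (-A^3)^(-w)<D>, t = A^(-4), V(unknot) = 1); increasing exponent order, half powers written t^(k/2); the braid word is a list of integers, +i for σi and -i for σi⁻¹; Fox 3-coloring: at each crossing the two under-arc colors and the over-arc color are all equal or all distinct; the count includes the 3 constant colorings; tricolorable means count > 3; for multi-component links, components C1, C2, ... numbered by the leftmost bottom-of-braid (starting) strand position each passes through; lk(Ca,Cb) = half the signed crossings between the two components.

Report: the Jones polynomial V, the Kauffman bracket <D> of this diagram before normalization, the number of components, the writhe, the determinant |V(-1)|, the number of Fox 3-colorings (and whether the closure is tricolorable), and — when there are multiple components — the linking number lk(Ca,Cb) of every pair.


V(t) = -t^(-15/2) + 2t^(-13/2) - 2t^(-11/2) + 2t^(-9/2) - 3t^(-7/2) + t^(-5/2) - t^(-3/2)
bracket: A^-9 - A^-5 + 3A^-1 - 2A^3 + 2A^7 - 2A^11 + A^15, w = -5
2 components, writhe -5, over 11 crossings
lk(C1,C2) = -2
det 12, colorings 9 of 3^11 — tricolorable
observation: |V(-1)| = 12: so tricolorable, since 3 divides 12


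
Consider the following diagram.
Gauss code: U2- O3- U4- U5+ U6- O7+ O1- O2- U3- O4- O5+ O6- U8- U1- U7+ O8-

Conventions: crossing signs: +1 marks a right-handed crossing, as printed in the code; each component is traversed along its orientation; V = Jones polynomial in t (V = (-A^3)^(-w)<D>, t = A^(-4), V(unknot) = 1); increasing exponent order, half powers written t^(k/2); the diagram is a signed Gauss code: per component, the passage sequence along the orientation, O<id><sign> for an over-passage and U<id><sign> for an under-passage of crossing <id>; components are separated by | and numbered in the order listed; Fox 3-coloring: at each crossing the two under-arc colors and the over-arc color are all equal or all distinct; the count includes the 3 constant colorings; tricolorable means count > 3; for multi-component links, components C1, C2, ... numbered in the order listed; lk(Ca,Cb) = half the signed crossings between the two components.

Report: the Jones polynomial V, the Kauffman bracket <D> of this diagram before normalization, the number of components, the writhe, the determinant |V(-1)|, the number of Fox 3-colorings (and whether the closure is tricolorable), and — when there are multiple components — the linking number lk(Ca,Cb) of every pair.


V(t) = -t^-4 + t^-3 + t^-1
bracket: A^-8 + 1 - A^4, w = -4
1 component, writhe -4, over 8 crossings
det 3, colorings 9 of 3^8 — tricolorable
observation: |V(-1)| = 3: so tricolorable, since 3 divides 3


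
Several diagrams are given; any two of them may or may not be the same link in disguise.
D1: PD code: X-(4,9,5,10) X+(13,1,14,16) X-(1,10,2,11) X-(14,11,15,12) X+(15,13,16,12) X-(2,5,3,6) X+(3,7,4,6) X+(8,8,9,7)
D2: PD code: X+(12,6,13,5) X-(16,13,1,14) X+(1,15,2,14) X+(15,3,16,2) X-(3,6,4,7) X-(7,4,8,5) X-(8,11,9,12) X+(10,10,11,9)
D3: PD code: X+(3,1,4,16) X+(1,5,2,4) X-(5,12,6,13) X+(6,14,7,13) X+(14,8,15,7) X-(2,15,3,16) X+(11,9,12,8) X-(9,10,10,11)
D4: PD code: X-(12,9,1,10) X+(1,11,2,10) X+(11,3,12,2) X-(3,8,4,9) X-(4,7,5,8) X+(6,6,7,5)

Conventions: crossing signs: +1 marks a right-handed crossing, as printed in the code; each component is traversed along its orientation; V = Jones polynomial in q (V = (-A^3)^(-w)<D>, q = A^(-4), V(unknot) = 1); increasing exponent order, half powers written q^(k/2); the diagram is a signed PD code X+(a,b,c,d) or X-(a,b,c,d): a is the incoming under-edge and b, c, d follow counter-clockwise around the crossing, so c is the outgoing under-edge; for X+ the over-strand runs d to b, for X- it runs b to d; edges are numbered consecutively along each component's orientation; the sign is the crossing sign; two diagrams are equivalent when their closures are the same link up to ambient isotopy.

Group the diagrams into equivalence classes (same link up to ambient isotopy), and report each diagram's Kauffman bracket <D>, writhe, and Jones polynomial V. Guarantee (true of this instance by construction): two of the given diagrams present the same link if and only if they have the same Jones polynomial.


classes: {D1, D2, D3, D4}
V(D1) = 1  [8 crossings, <D> = 1, w = 0]
V(D2) = 1  (w 0, c 8, <D> = 1)
D3 (bracket A^6; 8 crossings at w = +2): V = 1
D4 (bracket 1; 6 crossings at w = 0): V = 1
insight: one V(q) for all 4 diagrams — one class (guaranteed)


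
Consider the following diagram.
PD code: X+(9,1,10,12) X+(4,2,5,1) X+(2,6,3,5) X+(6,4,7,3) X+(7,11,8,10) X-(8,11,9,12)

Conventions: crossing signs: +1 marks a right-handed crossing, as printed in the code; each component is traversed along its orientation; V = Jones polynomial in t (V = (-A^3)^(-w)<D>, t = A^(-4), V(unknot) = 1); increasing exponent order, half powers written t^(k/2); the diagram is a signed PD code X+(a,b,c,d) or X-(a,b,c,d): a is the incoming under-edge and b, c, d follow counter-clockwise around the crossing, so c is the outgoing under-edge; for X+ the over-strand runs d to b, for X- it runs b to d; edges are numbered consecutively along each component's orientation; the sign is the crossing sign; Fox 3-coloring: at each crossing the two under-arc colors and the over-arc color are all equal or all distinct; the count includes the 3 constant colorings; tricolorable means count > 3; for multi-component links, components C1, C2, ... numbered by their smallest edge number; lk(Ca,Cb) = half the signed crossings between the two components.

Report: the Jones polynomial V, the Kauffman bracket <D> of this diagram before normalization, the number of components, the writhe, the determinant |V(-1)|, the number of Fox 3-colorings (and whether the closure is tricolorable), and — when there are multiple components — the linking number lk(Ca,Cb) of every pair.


V = t + t^3 - t^4
<D> = -A^-4 + 1 + A^8 (w = +4)
1 component over 6 crossings, w = +4
9 Fox colorings among 3^6, |V(-1)| = 3: tricolorable
why: V spans 3 powers of t: at least 3 crossings in any diagram


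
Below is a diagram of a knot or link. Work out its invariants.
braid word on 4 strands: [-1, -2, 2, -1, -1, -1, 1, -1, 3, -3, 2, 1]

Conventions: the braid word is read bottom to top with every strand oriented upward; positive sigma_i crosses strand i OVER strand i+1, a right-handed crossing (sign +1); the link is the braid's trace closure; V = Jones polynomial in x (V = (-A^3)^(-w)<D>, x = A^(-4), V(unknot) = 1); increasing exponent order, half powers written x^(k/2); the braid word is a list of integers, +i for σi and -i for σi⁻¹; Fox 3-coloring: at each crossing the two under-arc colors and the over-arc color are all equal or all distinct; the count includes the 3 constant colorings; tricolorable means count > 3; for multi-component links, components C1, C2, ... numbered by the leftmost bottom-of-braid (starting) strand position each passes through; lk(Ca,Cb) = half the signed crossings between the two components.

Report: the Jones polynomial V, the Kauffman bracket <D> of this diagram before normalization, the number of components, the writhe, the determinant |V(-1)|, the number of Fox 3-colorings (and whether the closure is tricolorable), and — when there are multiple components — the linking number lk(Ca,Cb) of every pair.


V(x) = x^(-9/2) - x^(-5/2) - x^(-3/2) - x^(-1/2)
bracket: -A^-4 - 1 - A^4 + A^12, w = -2
2 components, writhe -2, over 12 crossings
lk(C1,C2) = 0
det 0, colorings 27 of 3^12 — tricolorable
observation: inverse pairs cancel, leaving σ1⁻¹ σ1⁻¹ σ1⁻¹ σ1⁻¹ σ2 σ1


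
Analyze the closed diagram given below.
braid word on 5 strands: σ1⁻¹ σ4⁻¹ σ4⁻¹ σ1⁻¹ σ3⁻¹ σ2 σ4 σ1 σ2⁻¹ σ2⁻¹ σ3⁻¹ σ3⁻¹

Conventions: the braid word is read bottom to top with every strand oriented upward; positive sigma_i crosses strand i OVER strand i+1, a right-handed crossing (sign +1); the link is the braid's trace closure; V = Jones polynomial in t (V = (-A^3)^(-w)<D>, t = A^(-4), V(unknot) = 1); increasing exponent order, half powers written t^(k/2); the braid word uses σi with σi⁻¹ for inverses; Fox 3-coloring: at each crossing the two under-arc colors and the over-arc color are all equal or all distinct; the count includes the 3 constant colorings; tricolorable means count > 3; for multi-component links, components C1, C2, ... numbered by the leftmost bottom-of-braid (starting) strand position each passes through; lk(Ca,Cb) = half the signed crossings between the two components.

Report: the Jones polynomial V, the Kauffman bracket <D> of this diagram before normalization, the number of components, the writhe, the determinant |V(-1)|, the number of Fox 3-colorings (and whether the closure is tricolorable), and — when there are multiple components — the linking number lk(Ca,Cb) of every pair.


V(t) = t^-10 - 2t^-9 + 2t^-8 - 4t^-7 + 4t^-6 - 3t^-5 + 3t^-4 - t^-3 + t^-2
bracket: A^-10 - A^-6 + 3A^-2 - 3A^2 + 4A^6 - 4A^10 + 2A^14 - 2A^18 + A^22, w = -6
1 component, writhe -6, over 12 crossings
det 21, colorings 9 of 3^12 — tricolorable
observation: det 21 = |V(-1)|; divisible by 3, so tricolorable


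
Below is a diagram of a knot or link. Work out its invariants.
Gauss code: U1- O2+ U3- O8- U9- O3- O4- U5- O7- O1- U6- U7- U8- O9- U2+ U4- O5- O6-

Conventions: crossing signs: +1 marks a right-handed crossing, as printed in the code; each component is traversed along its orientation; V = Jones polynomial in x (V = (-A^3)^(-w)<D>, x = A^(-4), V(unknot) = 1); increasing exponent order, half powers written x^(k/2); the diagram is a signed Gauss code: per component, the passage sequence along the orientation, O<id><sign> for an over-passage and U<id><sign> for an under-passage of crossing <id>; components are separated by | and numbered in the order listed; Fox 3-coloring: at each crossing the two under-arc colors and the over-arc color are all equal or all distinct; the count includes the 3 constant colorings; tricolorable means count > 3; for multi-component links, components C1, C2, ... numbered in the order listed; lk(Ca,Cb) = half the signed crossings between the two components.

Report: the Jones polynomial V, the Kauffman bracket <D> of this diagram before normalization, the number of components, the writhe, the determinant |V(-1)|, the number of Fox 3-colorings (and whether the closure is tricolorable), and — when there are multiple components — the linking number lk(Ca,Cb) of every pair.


Jones polynomial: V(x) = -x^-9 + 2x^-8 - 3x^-7 + 3x^-6 - 3x^-5 + 3x^-4 - x^-3 + x^-2
<D> = -A^-13 + A^-9 - 3A^-5 + 3A^-1 - 3A^3 + 3A^7 - 2A^11 + A^15; writhe -7
components 1, writhe -7 (9 crossings)
3-colorings: 3 of 3^9, det 17 — not tricolorable
note: det 17 = |V(-1)|; not divisible by 3, so not tricolorable


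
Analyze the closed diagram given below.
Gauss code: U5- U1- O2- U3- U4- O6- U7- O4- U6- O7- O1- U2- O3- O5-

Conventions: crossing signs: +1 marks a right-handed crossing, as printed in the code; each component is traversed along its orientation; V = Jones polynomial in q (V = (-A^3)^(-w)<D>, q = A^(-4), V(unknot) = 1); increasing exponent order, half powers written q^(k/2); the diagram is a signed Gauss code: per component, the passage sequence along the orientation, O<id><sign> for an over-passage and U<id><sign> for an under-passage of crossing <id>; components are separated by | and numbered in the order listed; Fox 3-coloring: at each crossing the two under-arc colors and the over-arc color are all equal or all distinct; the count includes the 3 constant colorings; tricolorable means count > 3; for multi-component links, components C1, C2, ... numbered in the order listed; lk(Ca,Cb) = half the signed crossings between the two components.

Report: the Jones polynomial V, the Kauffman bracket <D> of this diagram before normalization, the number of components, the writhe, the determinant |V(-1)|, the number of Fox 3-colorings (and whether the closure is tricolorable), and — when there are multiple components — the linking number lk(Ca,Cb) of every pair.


Jones polynomial: V(q) = q^-8 - 2q^-7 + q^-6 - 2q^-5 + 2q^-4 + q^-2
<D> = -A^-13 - 2A^-5 + 2A^-1 - A^3 + 2A^7 - A^11; writhe -7
components 1, writhe -7 (7 crossings)
3-colorings: 27 of 3^7, det 9 — tricolorable
note: the span of V is 6, forcing >= 6 crossings in any diagram


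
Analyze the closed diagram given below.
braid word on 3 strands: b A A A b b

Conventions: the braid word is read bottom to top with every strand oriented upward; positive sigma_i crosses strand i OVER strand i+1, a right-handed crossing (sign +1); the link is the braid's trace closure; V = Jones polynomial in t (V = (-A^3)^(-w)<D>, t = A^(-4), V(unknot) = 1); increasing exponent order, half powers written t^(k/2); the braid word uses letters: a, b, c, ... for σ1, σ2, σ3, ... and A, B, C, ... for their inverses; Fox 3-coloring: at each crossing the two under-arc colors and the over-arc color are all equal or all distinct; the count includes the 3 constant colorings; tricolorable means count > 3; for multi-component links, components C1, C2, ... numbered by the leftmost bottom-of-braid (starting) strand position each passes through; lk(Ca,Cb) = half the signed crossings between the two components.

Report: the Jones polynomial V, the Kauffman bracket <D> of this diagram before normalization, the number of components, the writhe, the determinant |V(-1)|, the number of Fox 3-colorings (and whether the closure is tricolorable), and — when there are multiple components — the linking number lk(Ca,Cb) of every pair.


Jones polynomial: V(t) = -t^-3 + t^-2 - t^-1 + 3 - t + t^2 - t^3
<D> = -A^-12 + A^-8 - A^-4 + 3 - A^4 + A^8 - A^12; writhe 0
components 1, writhe 0 (6 crossings)
3-colorings: 27 of 3^6, det 9 — tricolorable
note: w = 0 (over 6 crossings) is diagram-only; (-A^3)^(0) removes it from V


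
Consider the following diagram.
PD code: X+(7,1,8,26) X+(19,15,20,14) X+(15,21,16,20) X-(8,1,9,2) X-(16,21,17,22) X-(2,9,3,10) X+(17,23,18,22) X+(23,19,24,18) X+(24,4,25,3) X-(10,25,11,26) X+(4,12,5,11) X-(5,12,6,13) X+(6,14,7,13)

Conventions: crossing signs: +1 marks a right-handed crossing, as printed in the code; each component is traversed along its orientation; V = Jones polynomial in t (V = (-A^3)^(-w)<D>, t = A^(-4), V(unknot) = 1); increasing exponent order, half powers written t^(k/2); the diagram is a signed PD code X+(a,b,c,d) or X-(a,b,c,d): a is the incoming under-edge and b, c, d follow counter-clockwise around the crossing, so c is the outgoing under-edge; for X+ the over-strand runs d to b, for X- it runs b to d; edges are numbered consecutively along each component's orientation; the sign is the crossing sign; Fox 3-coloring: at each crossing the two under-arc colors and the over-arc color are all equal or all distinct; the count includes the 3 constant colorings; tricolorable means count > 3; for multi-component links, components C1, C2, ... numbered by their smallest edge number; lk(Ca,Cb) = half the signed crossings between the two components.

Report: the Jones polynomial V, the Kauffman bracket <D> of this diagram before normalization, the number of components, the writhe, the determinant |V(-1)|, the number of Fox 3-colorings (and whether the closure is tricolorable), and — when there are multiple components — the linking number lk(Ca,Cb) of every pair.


Jones polynomial: V(t) = t^-1 - 1 + 2t - 3t^2 + 3t^3 - 2t^4 + 2t^5 - t^6
<D> = A^-15 - 2A^-11 + 2A^-7 - 3A^-3 + 3A - 2A^5 + A^9 - A^13; writhe +3
components 1, writhe +3 (13 crossings)
3-colorings: 9 of 3^13, det 15 — tricolorable
note: V spans 7 powers of t: at least 7 crossings in any diagram


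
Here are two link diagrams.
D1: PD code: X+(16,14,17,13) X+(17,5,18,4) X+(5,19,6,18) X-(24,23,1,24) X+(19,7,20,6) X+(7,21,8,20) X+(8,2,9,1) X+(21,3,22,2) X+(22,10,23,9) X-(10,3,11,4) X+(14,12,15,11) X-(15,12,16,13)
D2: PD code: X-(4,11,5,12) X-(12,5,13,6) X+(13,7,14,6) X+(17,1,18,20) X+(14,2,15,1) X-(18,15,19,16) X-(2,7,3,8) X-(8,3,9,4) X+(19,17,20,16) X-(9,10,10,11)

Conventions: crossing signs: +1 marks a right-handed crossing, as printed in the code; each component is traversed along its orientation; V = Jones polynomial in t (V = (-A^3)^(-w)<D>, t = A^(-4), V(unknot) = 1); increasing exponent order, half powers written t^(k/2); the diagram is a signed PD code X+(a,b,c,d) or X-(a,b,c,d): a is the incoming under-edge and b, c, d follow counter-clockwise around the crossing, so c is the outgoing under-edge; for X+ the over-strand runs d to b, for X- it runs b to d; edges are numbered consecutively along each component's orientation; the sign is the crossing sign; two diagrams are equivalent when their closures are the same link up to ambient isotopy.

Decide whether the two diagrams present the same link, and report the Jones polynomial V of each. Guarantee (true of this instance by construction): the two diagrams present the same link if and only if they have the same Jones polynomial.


same link: no
V(D1) = t^2 + t^4 - t^5 + t^6 - t^7  [12 crossings, <D> = -A^-10 + A^-6 - A^-2 + A^2 + A^10, w = +6]
D2 (bracket A^-2 + A^6 - A^10; 10 crossings at w = -2): V = -t^-4 + t^-3 + t^-1
note: V(t) takes 2 values over 2 diagrams, fixing the grouping


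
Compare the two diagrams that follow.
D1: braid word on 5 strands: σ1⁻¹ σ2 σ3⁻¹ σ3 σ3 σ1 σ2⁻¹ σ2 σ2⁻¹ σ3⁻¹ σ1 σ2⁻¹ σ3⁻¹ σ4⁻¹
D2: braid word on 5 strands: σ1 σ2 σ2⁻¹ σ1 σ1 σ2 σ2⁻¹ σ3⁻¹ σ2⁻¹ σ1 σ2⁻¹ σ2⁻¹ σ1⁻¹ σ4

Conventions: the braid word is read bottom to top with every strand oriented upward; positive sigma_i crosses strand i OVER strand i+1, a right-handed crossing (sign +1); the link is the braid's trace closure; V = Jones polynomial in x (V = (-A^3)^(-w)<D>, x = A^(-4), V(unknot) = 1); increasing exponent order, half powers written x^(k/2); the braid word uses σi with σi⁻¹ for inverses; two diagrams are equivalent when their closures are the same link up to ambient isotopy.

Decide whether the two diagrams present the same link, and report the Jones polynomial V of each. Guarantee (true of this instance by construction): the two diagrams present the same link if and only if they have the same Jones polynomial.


same link: no
V(D1) = x^-2 - x^-1 + 1 - x + x^2  [14 crossings, <D> = A^-14 - A^-10 + A^-6 - A^-2 + A^2, w = -2]
D2 (bracket -A^-12 + 2A^-8 - 2A^-4 + 3 - 2A^4 + 2A^8 - A^12; 14 crossings at w = 0): V = -x^-3 + 2x^-2 - 2x^-1 + 3 - 2x + 2x^2 - x^3
note: V(x) takes 2 values over 2 diagrams, fixing the grouping


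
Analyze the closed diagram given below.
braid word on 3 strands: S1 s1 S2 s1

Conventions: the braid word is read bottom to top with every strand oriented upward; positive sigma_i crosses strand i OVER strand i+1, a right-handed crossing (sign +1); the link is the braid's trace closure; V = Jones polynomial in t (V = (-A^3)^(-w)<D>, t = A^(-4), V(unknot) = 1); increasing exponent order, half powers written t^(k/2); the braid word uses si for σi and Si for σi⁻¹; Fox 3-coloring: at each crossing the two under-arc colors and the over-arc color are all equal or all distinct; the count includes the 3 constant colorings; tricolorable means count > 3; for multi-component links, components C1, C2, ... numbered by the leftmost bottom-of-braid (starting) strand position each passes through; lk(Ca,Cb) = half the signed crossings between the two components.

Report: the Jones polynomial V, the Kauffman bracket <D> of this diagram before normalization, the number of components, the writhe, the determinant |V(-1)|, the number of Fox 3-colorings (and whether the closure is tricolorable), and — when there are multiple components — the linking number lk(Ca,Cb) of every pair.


V = 1
<D> = 1 (w = 0)
1 component over 4 crossings, w = 0
3 Fox colorings among 3^4, |V(-1)| = 1: not tricolorable
why: det 1 = |V(-1)|; not divisible by 3, so not tricolorable


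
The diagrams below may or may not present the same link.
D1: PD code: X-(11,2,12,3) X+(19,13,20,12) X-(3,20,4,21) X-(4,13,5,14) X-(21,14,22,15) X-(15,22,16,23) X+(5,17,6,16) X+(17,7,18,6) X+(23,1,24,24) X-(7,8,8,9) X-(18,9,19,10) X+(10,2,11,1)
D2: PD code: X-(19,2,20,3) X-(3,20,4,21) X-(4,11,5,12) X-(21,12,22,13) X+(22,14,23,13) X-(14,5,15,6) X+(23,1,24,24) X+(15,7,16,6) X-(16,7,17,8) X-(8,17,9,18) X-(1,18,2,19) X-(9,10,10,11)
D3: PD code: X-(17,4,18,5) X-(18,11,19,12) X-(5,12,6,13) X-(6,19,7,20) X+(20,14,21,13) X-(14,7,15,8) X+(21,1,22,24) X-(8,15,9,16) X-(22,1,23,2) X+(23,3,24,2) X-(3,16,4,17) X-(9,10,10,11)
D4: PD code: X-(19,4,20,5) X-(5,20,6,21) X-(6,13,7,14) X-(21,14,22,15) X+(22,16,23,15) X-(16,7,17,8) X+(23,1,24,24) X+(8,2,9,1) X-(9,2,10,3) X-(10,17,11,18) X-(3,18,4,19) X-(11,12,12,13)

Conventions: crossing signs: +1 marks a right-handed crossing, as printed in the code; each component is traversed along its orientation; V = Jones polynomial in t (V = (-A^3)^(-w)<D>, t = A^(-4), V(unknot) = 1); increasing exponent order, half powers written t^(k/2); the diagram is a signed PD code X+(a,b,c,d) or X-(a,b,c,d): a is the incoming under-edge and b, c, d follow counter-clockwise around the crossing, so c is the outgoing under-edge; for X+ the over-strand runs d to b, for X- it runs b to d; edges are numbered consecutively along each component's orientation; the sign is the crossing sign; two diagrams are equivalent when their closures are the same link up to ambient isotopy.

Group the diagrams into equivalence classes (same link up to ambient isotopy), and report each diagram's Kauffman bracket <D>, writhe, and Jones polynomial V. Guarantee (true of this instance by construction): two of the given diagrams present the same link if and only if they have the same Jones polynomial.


equivalence classes: {D1} | {D2, D3, D4}
D1 (bracket A^-6; 12 crossings at w = -2): V = 1
D2 (bracket A^-10 + 2A^-2 - 2A^2 + A^6 - 2A^10 + A^14; 12 crossings at w = -6): V = t^-8 - 2t^-7 + t^-6 - 2t^-5 + 2t^-4 + t^-2
D3 (bracket A^-10 + 2A^-2 - 2A^2 + A^6 - 2A^10 + A^14; 12 crossings at w = -6): V = t^-8 - 2t^-7 + t^-6 - 2t^-5 + 2t^-4 + t^-2
V(D4) = t^-8 - 2t^-7 + t^-6 - 2t^-5 + 2t^-4 + t^-2  [12 crossings, <D> = A^-10 + 2A^-2 - 2A^2 + A^6 - 2A^10 + A^14, w = -6]
key observation: 2 values of V(t) split the 4 diagrams


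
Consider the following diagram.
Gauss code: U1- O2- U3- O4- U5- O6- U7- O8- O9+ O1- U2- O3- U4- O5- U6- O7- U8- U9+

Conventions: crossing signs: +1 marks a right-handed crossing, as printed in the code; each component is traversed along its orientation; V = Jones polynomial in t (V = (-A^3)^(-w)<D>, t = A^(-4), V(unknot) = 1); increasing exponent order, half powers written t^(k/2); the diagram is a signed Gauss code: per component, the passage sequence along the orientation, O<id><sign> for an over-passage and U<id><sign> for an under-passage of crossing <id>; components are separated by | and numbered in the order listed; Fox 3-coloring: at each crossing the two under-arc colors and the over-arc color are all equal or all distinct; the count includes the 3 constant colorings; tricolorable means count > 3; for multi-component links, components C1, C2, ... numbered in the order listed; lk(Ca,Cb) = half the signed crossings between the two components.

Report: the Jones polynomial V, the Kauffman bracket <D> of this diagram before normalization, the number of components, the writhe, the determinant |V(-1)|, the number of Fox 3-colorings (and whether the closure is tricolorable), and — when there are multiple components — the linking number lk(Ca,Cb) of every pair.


V = -t^-10 + t^-9 - t^-8 + t^-7 - t^-6 + t^-5 + t^-3
<D> = -A^-9 - A^-1 + A^3 - A^7 + A^11 - A^15 + A^19 (w = -7)
1 component over 9 crossings, w = -7
3 Fox colorings among 3^9, |V(-1)| = 7: not tricolorable
why: the span of V is 7, forcing >= 7 crossings in any diagram


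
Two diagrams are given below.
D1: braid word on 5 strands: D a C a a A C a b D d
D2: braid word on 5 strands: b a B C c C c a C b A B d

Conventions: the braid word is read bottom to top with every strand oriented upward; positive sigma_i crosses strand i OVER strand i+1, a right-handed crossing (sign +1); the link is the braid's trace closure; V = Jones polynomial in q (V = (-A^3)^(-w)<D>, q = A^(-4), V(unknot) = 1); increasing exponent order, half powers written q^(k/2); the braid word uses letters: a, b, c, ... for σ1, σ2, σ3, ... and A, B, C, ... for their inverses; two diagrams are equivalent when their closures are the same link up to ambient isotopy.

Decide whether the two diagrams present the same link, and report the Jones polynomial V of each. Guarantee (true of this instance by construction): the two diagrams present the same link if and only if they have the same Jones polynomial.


equivalent: no
V(D1) = -q^(-3/2) - 2q^(1/2) + q^(3/2) - q^(5/2) + q^(7/2)  (w +1, c 11, <D> = -A^-11 + A^-7 - A^-3 + 2A + A^9)
V(D2) = -q^(-1/2) - q^(1/2)  (w +1, c 13, <D> = A + A^5)
why: 2 values of V(q) split the 2 diagrams


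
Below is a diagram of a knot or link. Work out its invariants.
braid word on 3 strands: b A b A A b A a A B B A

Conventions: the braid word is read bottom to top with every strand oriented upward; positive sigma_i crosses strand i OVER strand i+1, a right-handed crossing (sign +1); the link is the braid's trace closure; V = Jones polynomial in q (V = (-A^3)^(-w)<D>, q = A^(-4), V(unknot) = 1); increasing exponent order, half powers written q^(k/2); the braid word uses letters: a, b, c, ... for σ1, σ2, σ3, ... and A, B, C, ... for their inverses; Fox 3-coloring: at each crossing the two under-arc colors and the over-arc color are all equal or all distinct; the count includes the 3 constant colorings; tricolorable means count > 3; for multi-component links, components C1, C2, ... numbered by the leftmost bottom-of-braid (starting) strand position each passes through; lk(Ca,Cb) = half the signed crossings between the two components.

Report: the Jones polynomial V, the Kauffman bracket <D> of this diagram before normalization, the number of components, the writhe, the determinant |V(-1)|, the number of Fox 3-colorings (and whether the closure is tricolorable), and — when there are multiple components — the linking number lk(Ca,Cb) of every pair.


V = -q^-8 + 2q^-7 - 3q^-6 + 4q^-5 - 5q^-4 + 5q^-3 - 3q^-2 + 3q^-1 - 1
<D> = -A^-12 + 3A^-8 - 3A^-4 + 5 - 5A^4 + 4A^8 - 3A^12 + 2A^16 - A^20 (w = -4)
1 component over 12 crossings, w = -4
9 Fox colorings among 3^12, |V(-1)| = 27: tricolorable
why: det 27 = |V(-1)|; divisible by 3, so tricolorable


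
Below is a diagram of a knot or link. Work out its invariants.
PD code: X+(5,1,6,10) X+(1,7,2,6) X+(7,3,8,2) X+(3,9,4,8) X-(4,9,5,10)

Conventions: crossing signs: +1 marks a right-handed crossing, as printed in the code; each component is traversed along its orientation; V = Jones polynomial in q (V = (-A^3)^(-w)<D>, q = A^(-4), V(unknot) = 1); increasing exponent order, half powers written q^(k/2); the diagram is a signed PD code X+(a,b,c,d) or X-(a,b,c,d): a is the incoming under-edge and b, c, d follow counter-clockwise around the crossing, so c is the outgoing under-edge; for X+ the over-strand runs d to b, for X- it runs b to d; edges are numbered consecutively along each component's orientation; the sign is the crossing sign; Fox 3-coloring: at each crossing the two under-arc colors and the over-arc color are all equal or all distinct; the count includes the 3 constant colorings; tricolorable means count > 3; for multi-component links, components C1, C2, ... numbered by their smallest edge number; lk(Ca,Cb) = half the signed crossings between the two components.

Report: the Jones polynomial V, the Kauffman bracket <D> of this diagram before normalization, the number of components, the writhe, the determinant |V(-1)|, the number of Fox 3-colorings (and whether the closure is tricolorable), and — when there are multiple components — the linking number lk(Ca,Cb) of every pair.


V(q) = q + q^3 - q^4
bracket: A^-7 - A^-3 - A^5, w = +3
1 component, writhe +3, over 5 crossings
det 3, colorings 9 of 3^5 — tricolorable
observation: V spans 3 powers of q: at least 3 crossings in any diagram


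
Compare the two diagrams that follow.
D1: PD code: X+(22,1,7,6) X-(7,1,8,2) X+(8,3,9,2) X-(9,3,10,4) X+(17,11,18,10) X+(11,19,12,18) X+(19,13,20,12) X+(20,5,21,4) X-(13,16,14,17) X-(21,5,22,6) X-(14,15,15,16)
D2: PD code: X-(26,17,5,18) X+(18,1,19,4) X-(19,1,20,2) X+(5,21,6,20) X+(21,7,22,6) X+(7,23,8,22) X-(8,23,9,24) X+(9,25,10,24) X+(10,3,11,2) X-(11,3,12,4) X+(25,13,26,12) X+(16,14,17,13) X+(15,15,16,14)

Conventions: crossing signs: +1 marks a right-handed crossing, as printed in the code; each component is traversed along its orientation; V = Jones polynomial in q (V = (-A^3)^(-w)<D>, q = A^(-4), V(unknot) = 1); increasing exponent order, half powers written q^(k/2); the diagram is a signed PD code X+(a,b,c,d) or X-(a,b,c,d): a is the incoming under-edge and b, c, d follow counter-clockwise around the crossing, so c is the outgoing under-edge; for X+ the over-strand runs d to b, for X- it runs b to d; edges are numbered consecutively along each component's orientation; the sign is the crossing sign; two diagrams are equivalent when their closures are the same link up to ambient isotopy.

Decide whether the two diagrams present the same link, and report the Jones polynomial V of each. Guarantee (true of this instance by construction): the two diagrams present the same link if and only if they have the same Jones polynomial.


same link: yes
V(D1) = -q^(1/2) - q^(3/2) - q^(5/2) + q^(9/2)  [11 crossings, <D> = -A^-15 + A^-7 + A^-3 + A, w = +1]
V(D2) = -q^(1/2) - q^(3/2) - q^(5/2) + q^(9/2)  [13 crossings, <D> = -A^-3 + A^5 + A^9 + A^13, w = +5]
insight: all 2 diagrams share one V(q), hence one class


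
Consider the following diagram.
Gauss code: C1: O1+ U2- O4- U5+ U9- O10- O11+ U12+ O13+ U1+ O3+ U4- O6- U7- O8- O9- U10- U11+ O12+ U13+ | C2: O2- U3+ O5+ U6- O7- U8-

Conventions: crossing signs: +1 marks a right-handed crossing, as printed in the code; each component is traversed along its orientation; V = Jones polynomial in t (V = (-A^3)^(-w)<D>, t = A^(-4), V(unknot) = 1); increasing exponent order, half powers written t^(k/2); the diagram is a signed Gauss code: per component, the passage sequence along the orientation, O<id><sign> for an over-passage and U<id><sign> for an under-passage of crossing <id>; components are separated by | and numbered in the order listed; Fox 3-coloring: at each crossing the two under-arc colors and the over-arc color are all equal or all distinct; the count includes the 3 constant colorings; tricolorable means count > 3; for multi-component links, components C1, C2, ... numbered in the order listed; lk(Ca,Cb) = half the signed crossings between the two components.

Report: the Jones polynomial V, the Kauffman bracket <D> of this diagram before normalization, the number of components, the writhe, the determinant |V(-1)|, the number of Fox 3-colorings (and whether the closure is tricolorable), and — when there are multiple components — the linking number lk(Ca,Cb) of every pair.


Jones polynomial: V(t) = t^(-11/2) - 3t^(-9/2) + 5t^(-7/2) - 8t^(-5/2) + 8t^(-3/2) - 9t^(-1/2) + 7t^(1/2) - 5t^(3/2) + 3t^(5/2) - t^(7/2)
<D> = A^-17 - 3A^-13 + 5A^-9 - 7A^-5 + 9A^-1 - 8A^3 + 8A^7 - 5A^11 + 3A^15 - A^19; writhe -1
components 2, writhe -1 (13 crossings)
linking number lk(C1,C2) = -1
3-colorings: 3 of 3^13, det 50 — not tricolorable
note: the 1 component pair carries total linking -1


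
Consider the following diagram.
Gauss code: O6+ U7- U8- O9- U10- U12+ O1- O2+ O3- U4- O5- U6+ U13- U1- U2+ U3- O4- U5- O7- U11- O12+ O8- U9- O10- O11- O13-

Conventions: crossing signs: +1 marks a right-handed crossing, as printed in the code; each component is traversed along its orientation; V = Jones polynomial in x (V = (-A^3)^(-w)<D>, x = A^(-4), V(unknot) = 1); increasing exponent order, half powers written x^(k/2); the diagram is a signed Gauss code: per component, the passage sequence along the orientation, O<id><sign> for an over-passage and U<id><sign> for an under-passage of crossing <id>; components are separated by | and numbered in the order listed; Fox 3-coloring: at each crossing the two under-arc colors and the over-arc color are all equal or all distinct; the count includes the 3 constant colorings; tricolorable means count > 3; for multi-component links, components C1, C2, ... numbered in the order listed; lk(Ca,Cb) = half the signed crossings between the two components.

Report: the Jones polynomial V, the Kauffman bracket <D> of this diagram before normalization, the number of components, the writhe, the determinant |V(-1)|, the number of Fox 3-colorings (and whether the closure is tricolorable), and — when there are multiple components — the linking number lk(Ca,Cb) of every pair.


V(x) = x^-10 - 2x^-9 + 2x^-8 - 4x^-7 + 4x^-6 - 3x^-5 + 3x^-4 - x^-3 + x^-2
bracket: -A^-13 + A^-9 - 3A^-5 + 3A^-1 - 4A^3 + 4A^7 - 2A^11 + 2A^15 - A^19, w = -7
1 component, writhe -7, over 13 crossings
det 21, colorings 9 of 3^13 — tricolorable
observation: w = -7 (over 13 crossings) is diagram-only; (-A^3)^(7) removes it from V


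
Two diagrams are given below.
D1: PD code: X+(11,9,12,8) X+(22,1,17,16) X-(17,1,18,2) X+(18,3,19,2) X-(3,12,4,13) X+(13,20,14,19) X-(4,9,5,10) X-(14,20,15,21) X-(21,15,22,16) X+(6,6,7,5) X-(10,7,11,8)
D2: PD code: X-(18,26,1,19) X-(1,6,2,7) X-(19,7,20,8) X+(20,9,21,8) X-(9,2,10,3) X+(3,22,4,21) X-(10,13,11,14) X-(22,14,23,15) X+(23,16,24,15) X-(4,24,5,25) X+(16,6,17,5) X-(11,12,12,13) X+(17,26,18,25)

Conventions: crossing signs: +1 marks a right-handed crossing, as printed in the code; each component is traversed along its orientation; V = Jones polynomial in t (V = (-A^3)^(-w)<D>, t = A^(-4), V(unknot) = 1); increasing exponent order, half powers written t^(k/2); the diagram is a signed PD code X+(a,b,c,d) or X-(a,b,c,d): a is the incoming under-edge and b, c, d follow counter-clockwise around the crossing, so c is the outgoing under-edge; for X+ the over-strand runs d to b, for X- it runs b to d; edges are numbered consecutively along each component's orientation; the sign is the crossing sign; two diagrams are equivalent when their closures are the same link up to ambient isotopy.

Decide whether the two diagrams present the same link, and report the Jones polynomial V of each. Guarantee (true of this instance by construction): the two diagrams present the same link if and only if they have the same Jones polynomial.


equivalent: yes
V(D1) = -t^(-1/2) - t^(1/2)  (w -1, c 11, <D> = A^-5 + A^-1)
V(D2) = -t^(-1/2) - t^(1/2)  [13 crossings, <D> = A^-11 + A^-7, w = -3]
key observation: from 11 to 13 crossings by R-moves: one link, two diagrams


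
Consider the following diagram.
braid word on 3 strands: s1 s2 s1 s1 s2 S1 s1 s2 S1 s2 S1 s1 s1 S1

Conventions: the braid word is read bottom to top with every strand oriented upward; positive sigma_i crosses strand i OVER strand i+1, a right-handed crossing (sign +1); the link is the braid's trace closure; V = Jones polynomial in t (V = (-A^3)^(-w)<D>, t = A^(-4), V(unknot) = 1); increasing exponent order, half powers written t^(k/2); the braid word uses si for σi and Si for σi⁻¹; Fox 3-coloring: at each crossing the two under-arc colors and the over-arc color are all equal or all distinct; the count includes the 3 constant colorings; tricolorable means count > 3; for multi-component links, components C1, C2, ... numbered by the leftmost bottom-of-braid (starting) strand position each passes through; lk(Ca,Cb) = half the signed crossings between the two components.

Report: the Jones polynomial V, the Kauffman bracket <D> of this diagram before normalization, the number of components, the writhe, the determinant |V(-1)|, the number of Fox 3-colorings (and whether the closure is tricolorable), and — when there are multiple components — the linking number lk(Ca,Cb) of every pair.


V(t) = t^2 + 2t^4 - 2t^5 + t^6 - 2t^7 + t^8
bracket: A^-14 - 2A^-10 + A^-6 - 2A^-2 + 2A^2 + A^10, w = +6
1 component, writhe +6, over 14 crossings
det 9, colorings 27 of 3^14 — tricolorable
observation: inverse pairs cancel, leaving σ1 σ2 σ1 σ1 σ2 σ2 σ1⁻¹ σ2
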